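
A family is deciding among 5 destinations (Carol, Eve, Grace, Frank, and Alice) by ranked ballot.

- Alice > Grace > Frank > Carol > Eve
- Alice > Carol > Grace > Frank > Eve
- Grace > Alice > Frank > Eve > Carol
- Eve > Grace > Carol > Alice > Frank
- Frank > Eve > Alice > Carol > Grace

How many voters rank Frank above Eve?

Ballots ranking Frank above Eve: 4.
Ballots ranking Eve above Frank: 1.
So 4 of 5 voters prefer Frank to Eve.

4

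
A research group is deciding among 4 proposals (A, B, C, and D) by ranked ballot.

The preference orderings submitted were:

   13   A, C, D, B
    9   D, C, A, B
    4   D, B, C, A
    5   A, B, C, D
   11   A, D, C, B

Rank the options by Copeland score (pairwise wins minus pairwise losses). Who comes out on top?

Pairwise results:
  A vs B: A wins 38–4.
  A vs C: A wins 29–13.
  A vs D: A wins 29–13.
  B vs C: C wins 33–9.
  B vs D: D wins 37–5.
  C vs D: D wins 24–18.
Copeland scores (wins − losses):
  A: 3 − 0 = 3
  B: 0 − 3 = -3
  C: 1 − 2 = -1
  D: 2 − 1 = 1
A has the best Copeland score.

A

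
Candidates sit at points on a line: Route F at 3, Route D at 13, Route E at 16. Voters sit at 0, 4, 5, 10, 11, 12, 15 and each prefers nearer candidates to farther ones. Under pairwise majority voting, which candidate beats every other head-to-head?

Route D

With single-peaked preferences on a line, the Condorcet winner is the candidate closest to the median voter.
The median voter (position 10) is closest to Route D at 13.
Check: Route D vs Route E — voters closer to Route D: 6 of 7.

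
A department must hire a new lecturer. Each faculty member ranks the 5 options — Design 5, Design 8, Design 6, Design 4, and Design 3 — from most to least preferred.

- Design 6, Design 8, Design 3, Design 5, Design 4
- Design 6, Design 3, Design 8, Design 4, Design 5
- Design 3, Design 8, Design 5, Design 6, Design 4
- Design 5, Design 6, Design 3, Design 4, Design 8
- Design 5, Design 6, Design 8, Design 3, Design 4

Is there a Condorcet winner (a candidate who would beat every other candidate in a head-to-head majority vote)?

Head-to-head results (5 voters total):
Design 5 vs Design 8: Design 8 wins 3–2.
Design 5 vs Design 6: Design 5 wins 3–2.
Design 5 vs Design 4: Design 5 wins 4–1.
Design 5 vs Design 3: Design 3 wins 3–2.
Design 8 vs Design 6: Design 6 wins 4–1.
Design 8 vs Design 4: Design 8 wins 4–1.
Design 8 vs Design 3: Design 3 wins 3–2.
Design 6 vs Design 4: Design 6 wins 5–0.
Design 6 vs Design 3: Design 6 wins 4–1.
Design 4 vs Design 3: Design 3 wins 5–0.
No candidate beats all others: Design 5 beats Design 6 beats Design 8 beats Design 5, a majority cycle.

No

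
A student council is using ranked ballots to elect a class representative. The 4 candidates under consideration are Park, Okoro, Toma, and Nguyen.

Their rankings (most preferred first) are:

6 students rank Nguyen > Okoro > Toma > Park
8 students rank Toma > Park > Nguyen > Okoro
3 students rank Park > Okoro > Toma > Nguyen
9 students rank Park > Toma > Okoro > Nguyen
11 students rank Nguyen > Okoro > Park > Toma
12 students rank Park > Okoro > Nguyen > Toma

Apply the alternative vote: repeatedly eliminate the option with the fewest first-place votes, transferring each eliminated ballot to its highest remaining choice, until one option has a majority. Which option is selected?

Park

Round 1: Park 24, Nguyen 17, Toma 8, Okoro 0. Okoro has the fewest and is eliminated.
Round 2: Park 24, Nguyen 17, Toma 8. Toma has the fewest and is eliminated.
Round 3: Park 32, Nguyen 17. Park has a majority.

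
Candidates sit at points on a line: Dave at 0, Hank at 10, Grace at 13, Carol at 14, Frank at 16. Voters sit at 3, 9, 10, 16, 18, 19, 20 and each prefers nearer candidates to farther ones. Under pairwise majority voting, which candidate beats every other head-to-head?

With single-peaked preferences on a line, the Condorcet winner is the candidate closest to the median voter.
The median voter (position 16) is closest to Frank at 16.
Check: Frank vs Carol — voters closer to Frank: 4 of 7.

Frank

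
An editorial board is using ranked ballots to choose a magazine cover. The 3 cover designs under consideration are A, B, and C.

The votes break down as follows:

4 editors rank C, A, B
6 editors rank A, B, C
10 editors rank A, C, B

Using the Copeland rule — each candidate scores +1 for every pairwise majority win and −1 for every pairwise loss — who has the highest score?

Pairwise results:
  A vs B: A wins 20–0.
  A vs C: A wins 16–4.
  B vs C: C wins 14–6.
Copeland scores (wins − losses):
  A: 2 − 0 = 2
  B: 0 − 2 = -2
  C: 1 − 1 = 0
A has the best Copeland score.

A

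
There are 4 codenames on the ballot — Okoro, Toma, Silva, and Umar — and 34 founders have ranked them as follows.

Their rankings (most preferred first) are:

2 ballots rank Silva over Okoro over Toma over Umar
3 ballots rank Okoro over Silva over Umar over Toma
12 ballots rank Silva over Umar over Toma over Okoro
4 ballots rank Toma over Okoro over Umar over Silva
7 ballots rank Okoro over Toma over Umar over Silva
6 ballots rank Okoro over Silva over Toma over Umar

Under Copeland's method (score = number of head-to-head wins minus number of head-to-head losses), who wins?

Pairwise results:
  Okoro vs Toma: Okoro wins 18–16.
  Okoro vs Silva: Okoro wins 20–14.
  Okoro vs Umar: Okoro wins 22–12.
  Toma vs Silva: Silva wins 23–11.
  Toma vs Umar: Toma wins 19–15.
  Silva vs Umar: Silva wins 23–11.
Copeland scores (wins − losses):
  Okoro: 3 − 0 = 3
  Toma: 1 − 2 = -1
  Silva: 2 − 1 = 1
  Umar: 0 − 3 = -3
Okoro has the best Copeland score.

Okoro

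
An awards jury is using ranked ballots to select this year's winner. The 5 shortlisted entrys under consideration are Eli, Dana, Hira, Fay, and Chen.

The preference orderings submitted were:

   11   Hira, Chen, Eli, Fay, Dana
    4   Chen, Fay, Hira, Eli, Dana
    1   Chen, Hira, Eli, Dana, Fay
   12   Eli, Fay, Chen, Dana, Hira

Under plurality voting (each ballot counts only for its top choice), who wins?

First-place vote totals:
  Eli: 12
  Dana: 0
  Hira: 11
  Fay: 0
  Chen: 5
Eli has the most first-place votes.

Eli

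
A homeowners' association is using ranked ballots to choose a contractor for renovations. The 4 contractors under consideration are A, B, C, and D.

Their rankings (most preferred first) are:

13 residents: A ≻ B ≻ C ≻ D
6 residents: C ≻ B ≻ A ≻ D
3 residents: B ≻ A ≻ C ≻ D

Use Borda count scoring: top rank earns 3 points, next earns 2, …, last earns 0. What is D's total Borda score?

Borda scores:
  A: 13·3 + 6·1 + 3·2 = 51
  B: 13·2 + 6·2 + 3·3 = 47
  C: 13·1 + 6·3 + 3·1 = 34
  D: 13·0 + 6·0 + 3·0 = 0

0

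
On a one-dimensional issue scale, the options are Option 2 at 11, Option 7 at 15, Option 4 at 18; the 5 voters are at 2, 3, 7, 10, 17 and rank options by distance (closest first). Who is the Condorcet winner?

With single-peaked preferences on a line, the Condorcet winner is the candidate closest to the median voter.
The median voter (position 7) is closest to Option 2 at 11.
Check: Option 2 vs Option 4 — voters closer to Option 2: 4 of 5.

Option 2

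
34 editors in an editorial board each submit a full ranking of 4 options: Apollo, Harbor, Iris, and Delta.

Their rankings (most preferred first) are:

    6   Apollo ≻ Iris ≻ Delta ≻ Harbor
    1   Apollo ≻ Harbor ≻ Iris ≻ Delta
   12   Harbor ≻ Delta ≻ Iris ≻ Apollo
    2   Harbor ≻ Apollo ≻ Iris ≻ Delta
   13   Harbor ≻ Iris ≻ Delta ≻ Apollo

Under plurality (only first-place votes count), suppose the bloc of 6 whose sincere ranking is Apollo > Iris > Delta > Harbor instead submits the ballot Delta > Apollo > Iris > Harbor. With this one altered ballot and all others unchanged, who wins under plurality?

First-place totals with the altered ballot: Apollo 1, Harbor 27, Iris 0, Delta 6.
The winner is unchanged: still Harbor.

Harbor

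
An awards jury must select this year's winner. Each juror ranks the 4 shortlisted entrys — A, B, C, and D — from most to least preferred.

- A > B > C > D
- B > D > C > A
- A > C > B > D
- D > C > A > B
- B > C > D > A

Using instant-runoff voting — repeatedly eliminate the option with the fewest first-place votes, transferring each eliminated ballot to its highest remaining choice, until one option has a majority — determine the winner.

Round 1: A 2, B 2, D 1, C 0. C has the fewest and is eliminated.
Round 2: A 2, B 2, D 1. D has the fewest and is eliminated.
Round 3: A 3, B 2. A has a majority.

A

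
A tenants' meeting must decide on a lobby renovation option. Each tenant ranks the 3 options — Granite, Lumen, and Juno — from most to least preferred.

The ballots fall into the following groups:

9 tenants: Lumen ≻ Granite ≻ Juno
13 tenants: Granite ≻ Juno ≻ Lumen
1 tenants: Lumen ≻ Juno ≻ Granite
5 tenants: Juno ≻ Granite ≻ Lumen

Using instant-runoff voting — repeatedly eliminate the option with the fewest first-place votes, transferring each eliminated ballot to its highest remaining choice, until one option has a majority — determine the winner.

Round 1: Granite 13, Lumen 10, Juno 5. Juno has the fewest and is eliminated.
Round 2: Granite 18, Lumen 10. Granite has a majority.

Granite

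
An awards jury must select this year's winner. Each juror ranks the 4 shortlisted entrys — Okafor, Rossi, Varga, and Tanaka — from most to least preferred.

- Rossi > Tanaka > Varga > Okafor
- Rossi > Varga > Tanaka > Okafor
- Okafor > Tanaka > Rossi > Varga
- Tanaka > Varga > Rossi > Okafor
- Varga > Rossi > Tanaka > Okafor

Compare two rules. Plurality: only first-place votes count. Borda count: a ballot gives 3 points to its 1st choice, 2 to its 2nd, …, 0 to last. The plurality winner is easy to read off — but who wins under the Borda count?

Plurality first-place counts: Okafor 1, Rossi 2, Varga 1, Tanaka 1 → Rossi.
Borda totals: Okafor 3, Rossi 10, Varga 8, Tanaka 9 → Rossi.

Rossi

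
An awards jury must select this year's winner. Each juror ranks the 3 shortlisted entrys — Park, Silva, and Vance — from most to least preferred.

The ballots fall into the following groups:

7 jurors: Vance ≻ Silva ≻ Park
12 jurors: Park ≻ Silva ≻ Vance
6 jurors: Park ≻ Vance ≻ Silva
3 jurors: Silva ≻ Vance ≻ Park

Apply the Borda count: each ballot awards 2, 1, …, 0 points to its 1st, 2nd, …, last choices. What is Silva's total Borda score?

25

Borda scores:
  Park: 7·0 + 12·2 + 6·2 + 3·0 = 36
  Silva: 7·1 + 12·1 + 6·0 + 3·2 = 25
  Vance: 7·2 + 12·0 + 6·1 + 3·1 = 23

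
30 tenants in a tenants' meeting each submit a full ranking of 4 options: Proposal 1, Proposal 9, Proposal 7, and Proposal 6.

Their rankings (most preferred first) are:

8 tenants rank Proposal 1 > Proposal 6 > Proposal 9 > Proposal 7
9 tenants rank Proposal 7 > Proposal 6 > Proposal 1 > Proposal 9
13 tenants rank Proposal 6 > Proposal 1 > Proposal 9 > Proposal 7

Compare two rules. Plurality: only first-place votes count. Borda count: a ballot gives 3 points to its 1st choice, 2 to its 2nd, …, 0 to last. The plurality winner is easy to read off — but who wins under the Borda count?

Proposal 6

Plurality first-place counts: Proposal 1 8, Proposal 9 0, Proposal 7 9, Proposal 6 13 → Proposal 6.
Borda totals: Proposal 1 59, Proposal 9 21, Proposal 7 27, Proposal 6 73 → Proposal 6.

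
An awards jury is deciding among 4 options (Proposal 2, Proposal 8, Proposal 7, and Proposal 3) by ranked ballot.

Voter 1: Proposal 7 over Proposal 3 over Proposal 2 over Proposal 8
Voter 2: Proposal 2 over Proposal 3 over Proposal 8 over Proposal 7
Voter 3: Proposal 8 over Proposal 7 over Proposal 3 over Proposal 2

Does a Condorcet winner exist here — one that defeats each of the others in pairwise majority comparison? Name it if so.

Head-to-head results (3 voters total):
Proposal 2 vs Proposal 8: Proposal 2 wins 2–1.
Proposal 2 vs Proposal 7: Proposal 7 wins 2–1.
Proposal 2 vs Proposal 3: Proposal 3 wins 2–1.
Proposal 8 vs Proposal 7: Proposal 8 wins 2–1.
Proposal 8 vs Proposal 3: Proposal 3 wins 2–1.
Proposal 7 vs Proposal 3: Proposal 7 wins 2–1.
No candidate beats all others: Proposal 2 beats Proposal 8 beats Proposal 7 beats Proposal 2, a majority cycle.

None — there is no Condorcet winner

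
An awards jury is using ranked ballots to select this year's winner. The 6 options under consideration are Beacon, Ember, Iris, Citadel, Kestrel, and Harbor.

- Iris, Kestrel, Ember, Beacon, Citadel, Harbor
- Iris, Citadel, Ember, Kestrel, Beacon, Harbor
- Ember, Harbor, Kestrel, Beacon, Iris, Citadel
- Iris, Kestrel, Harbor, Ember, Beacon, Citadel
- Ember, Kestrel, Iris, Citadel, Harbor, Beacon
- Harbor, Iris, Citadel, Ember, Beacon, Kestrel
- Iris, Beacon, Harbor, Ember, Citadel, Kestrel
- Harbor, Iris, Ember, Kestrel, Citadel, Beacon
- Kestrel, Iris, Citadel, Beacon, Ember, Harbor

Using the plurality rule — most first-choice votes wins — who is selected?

First-place vote totals:
  Beacon: 0
  Ember: 2
  Iris: 4
  Citadel: 0
  Kestrel: 1
  Harbor: 2
Iris has the most first-place votes.

Iris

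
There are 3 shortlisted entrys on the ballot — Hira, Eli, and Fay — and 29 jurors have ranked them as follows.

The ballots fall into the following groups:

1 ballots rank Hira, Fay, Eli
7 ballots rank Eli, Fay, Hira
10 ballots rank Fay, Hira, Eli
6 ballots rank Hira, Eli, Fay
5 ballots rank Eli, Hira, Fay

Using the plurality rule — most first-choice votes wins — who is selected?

First-place vote totals:
  Hira: 7
  Eli: 12
  Fay: 10
Eli has the most first-place votes.

Eli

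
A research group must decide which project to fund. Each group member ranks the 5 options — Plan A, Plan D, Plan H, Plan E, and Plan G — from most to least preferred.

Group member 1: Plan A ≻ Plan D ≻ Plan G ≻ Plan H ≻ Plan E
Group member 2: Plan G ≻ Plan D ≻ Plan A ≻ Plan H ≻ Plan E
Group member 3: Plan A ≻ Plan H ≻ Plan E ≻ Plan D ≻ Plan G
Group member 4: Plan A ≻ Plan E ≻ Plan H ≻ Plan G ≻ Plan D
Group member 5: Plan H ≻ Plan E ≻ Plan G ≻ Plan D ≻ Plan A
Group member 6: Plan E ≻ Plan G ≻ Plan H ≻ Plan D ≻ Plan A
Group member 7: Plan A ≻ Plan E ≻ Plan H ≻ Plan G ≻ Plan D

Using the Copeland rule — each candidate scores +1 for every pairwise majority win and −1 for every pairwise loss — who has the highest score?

Plan A

Pairwise results:
  Plan A vs Plan D: Plan A wins 4–3.
  Plan A vs Plan H: Plan A wins 5–2.
  Plan A vs Plan E: Plan A wins 5–2.
  Plan A vs Plan G: Plan A wins 4–3.
  Plan D vs Plan H: Plan H wins 5–2.
  Plan D vs Plan E: Plan E wins 5–2.
  Plan D vs Plan G: Plan G wins 5–2.
  Plan H vs Plan E: Plan H wins 4–3.
  Plan H vs Plan G: Plan H wins 4–3.
  Plan E vs Plan G: Plan E wins 5–2.
Copeland scores (wins − losses):
  Plan A: 4 − 0 = 4
  Plan D: 0 − 4 = -4
  Plan H: 3 − 1 = 2
  Plan E: 2 − 2 = 0
  Plan G: 1 − 3 = -2
Plan A has the best Copeland score.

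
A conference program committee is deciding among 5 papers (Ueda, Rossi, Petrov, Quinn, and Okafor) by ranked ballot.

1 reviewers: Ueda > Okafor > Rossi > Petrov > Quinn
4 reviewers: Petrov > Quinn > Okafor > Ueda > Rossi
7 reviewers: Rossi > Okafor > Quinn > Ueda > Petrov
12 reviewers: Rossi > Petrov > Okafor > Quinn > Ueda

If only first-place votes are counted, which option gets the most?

First-place vote totals:
  Ueda: 1
  Rossi: 19
  Petrov: 4
  Quinn: 0
  Okafor: 0
Rossi has the most first-place votes.

Rossi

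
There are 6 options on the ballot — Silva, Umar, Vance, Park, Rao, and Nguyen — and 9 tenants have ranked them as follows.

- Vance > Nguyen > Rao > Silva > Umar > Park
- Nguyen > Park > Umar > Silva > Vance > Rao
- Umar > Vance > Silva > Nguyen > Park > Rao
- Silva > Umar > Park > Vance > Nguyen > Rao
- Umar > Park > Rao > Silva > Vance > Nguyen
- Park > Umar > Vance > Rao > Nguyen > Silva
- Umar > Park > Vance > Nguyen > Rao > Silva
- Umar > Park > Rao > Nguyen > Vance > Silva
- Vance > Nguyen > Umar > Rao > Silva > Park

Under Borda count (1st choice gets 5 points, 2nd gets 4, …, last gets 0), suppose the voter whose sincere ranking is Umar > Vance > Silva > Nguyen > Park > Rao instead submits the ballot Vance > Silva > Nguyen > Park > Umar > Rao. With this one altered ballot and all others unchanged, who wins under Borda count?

Borda totals with the altered ballot: Silva 16, Umar 31, Vance 26, Park 26, Rao 14, Nguyen 22.
The winner is unchanged: still Umar.

Umar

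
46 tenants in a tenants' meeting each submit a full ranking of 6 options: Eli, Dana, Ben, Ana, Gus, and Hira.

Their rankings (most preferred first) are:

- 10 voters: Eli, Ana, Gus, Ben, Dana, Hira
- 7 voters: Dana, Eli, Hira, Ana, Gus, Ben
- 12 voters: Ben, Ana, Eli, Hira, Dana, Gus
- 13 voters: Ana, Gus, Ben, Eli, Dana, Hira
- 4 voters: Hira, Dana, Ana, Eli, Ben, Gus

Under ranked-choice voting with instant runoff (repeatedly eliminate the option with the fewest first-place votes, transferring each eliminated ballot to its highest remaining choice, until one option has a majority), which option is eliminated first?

Round 1: Ana 13, Ben 12, Eli 10, Dana 7, Hira 4, Gus 0. Gus has the fewest and is eliminated.
Round 2: Ana 13, Ben 12, Eli 10, Dana 7, Hira 4. Hira has the fewest and is eliminated.
Round 3: Ana 13, Ben 12, Dana 11, Eli 10. Eli has the fewest and is eliminated.
Round 4: Ana 23, Ben 12, Dana 11. Dana has the fewest and is eliminated.
Round 5: Ana 34, Ben 12. Ana has a majority.

Gus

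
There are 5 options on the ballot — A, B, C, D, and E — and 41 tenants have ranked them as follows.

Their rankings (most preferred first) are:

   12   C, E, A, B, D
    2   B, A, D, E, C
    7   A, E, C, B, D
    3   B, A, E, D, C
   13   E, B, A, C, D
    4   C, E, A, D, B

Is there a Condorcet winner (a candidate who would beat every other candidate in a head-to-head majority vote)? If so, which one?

E

Head-to-head results (41 voters total):
A vs B: A wins 23–18.
A vs C: A wins 25–16.
A vs D: A wins 41–0.
A vs E: E wins 29–12.
B vs C: C wins 23–18.
B vs D: B wins 37–4.
B vs E: E wins 36–5.
C vs D: C wins 36–5.
C vs E: E wins 25–16.
D vs E: E wins 39–2.
E beats each rival — A (29–12), B (36–5), C (25–16), D (39–2) — so E is the Condorcet winner.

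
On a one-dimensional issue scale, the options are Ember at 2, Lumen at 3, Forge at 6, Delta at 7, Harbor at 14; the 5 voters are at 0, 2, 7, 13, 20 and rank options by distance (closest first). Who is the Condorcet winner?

With single-peaked preferences on a line, the Condorcet winner is the candidate closest to the median voter.
The median voter (position 7) is closest to Delta at 7.
Check: Delta vs Lumen — voters closer to Delta: 3 of 5.

Delta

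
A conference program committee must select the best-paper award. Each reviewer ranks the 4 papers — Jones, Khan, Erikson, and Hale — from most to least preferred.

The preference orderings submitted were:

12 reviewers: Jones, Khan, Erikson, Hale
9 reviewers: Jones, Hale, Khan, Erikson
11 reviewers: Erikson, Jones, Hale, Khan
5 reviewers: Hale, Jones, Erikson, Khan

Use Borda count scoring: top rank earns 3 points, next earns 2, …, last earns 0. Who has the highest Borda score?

Borda scores:
  Jones: 12·3 + 9·3 + 11·2 + 5·2 = 95
  Khan: 12·2 + 9·1 + 11·0 + 5·0 = 33
  Erikson: 12·1 + 9·0 + 11·3 + 5·1 = 50
  Hale: 12·0 + 9·2 + 11·1 + 5·3 = 44
Jones has the highest total.

Jones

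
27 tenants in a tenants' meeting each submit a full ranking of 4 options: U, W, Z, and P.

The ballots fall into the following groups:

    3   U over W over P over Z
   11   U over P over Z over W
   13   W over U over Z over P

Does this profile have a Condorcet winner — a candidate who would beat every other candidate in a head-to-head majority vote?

Head-to-head results (27 voters total):
U vs W: U wins 14–13.
U vs Z: U wins 27–0.
U vs P: U wins 27–0.
W vs Z: W wins 16–11.
W vs P: W wins 16–11.
Z vs P: P wins 14–13.
U beats each rival — W (14–13), Z (27–0), P (27–0) — so U is the Condorcet winner.

Yes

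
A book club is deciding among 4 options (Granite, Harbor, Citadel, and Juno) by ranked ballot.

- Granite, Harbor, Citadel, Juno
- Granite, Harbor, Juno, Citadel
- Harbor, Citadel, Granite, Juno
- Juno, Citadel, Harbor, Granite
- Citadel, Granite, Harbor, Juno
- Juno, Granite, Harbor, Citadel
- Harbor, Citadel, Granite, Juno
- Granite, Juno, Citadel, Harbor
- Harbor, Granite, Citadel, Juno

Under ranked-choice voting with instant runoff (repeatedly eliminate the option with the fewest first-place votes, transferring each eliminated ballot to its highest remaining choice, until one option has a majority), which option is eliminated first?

Round 1: Granite 3, Harbor 3, Juno 2, Citadel 1. Citadel has the fewest and is eliminated.
Round 2: Granite 4, Harbor 3, Juno 2. Juno has the fewest and is eliminated.
Round 3: Granite 5, Harbor 4. Granite has a majority.

Citadel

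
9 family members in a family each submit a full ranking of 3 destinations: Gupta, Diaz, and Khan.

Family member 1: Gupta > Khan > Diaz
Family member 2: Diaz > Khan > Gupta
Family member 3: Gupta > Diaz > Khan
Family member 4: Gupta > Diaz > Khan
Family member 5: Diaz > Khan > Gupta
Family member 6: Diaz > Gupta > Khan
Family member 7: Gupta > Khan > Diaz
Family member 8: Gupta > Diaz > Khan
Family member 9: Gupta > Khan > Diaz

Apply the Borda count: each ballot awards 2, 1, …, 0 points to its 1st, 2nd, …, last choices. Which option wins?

Gupta

Borda scores:
  Gupta: 2 + 0 + 2 + 2 + 0 + 1 + 2 + 2 + 2 = 13
  Diaz: 0 + 2 + 1 + 1 + 2 + 2 + 0 + 1 + 0 = 9
  Khan: 1 + 1 + 0 + 0 + 1 + 0 + 1 + 0 + 1 = 5
Gupta has the highest total.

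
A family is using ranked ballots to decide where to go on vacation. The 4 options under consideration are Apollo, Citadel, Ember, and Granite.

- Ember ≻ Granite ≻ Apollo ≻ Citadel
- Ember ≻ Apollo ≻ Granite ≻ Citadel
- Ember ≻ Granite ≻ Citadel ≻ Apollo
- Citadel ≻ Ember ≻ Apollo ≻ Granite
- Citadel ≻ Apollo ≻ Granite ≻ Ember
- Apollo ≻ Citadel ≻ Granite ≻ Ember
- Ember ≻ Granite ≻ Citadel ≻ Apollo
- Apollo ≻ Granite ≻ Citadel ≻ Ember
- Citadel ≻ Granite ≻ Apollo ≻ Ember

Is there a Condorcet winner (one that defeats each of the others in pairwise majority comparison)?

No

Head-to-head results (9 voters total):
Apollo vs Citadel: Citadel wins 5–4.
Apollo vs Ember: Ember wins 5–4.
Apollo vs Granite: Apollo wins 5–4.
Citadel vs Ember: Citadel wins 5–4.
Citadel vs Granite: Granite wins 5–4.
Ember vs Granite: Ember wins 5–4.
No candidate beats all others: Apollo beats Granite beats Citadel beats Apollo, a majority cycle.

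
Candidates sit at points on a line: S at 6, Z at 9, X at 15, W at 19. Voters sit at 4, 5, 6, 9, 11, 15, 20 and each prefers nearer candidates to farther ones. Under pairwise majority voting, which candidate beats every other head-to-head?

Z

With single-peaked preferences on a line, the Condorcet winner is the candidate closest to the median voter.
The median voter (position 9) is closest to Z at 9.
Check: Z vs S — voters closer to Z: 4 of 7.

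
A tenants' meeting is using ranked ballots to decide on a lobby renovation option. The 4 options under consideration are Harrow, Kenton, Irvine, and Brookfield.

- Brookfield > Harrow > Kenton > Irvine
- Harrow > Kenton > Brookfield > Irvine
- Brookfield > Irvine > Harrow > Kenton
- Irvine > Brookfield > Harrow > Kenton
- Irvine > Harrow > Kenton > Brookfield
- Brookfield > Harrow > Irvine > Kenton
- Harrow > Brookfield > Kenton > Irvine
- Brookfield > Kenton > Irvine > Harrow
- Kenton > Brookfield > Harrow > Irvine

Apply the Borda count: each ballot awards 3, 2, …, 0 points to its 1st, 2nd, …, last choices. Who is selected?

Borda scores:
  Harrow: 2 + 3 + 1 + 1 + 2 + 2 + 3 + 0 + 1 = 15
  Kenton: 1 + 2 + 0 + 0 + 1 + 0 + 1 + 2 + 3 = 10
  Irvine: 0 + 0 + 2 + 3 + 3 + 1 + 0 + 1 + 0 = 10
  Brookfield: 3 + 1 + 3 + 2 + 0 + 3 + 2 + 3 + 2 = 19
Brookfield has the highest total.

Brookfield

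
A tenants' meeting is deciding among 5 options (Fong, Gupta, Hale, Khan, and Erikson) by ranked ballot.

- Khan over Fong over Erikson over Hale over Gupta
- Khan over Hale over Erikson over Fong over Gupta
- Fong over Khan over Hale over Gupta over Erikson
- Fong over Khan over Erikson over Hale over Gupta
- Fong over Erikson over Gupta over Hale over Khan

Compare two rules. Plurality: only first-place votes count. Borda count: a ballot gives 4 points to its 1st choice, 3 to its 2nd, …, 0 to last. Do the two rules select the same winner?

Plurality first-place counts: Fong 3, Gupta 0, Hale 0, Khan 2, Erikson 0 → Fong.
Borda totals: Fong 16, Gupta 3, Hale 8, Khan 14, Erikson 9 → Fong.
The two rules agree on Fong.

Yes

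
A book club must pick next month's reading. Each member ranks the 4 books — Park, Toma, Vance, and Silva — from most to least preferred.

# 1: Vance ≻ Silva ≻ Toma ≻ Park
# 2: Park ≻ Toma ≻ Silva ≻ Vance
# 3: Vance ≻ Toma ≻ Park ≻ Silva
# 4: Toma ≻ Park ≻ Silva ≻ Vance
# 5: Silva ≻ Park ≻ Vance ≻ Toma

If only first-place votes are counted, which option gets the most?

First-place vote totals:
  Park: 1
  Toma: 1
  Vance: 2
  Silva: 1
Vance has the most first-place votes.

Vance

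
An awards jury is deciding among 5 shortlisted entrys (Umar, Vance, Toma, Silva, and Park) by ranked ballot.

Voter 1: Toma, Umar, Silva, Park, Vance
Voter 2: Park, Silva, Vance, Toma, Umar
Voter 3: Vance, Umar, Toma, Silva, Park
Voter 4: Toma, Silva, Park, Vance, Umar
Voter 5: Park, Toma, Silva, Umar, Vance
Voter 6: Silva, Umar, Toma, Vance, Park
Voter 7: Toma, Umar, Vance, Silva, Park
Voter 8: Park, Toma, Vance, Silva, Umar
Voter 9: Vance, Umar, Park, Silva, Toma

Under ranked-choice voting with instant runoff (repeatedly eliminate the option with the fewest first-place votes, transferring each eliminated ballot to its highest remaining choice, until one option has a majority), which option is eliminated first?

Round 1: Toma 3, Park 3, Vance 2, Silva 1, Umar 0. Umar has the fewest and is eliminated.
Round 2: Toma 3, Park 3, Vance 2, Silva 1. Silva has the fewest and is eliminated.
Round 3: Toma 4, Park 3, Vance 2. Vance has the fewest and is eliminated.
Round 4: Toma 5, Park 4. Toma has a majority.

Umar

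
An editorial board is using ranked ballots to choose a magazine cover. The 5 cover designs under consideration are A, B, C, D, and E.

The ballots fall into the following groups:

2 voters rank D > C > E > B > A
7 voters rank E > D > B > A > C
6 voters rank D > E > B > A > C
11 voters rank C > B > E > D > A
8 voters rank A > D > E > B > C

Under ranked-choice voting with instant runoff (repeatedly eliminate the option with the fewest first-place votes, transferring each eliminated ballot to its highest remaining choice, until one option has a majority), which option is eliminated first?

Round 1: C 11, A 8, D 8, E 7, B 0. B has the fewest and is eliminated.
Round 2: C 11, A 8, D 8, E 7. E has the fewest and is eliminated.
Round 3: D 15, C 11, A 8. A has the fewest and is eliminated.
Round 4: D 23, C 11. D has a majority.

B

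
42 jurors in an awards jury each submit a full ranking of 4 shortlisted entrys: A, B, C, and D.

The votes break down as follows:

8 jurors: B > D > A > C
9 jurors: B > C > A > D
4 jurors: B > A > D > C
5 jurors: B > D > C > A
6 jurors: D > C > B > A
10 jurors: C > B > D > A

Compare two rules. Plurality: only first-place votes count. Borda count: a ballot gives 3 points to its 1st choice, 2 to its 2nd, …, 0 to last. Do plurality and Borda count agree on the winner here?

Plurality first-place counts: A 0, B 26, C 10, D 6 → B.
Borda totals: A 25, B 104, C 65, D 58 → B.
The two rules agree on B.

Yes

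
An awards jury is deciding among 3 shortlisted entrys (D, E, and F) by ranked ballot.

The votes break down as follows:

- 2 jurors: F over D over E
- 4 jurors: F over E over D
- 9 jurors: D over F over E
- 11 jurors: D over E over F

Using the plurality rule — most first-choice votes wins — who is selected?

D

First-place vote totals:
  D: 20
  E: 0
  F: 6
D has the most first-place votes.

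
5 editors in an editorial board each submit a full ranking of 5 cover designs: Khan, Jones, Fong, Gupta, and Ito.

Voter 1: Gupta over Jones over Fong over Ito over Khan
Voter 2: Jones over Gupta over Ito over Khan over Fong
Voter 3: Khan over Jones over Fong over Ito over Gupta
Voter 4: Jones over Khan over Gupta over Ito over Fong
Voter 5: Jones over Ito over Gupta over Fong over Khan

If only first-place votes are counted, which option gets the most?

First-place vote totals:
  Khan: 1
  Jones: 3
  Fong: 0
  Gupta: 1
  Ito: 0
Jones has the most first-place votes.

Jones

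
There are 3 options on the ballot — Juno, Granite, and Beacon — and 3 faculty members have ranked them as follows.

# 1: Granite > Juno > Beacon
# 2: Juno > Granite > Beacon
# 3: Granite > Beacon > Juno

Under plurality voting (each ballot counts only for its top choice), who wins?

First-place vote totals:
  Juno: 1
  Granite: 2
  Beacon: 0
Granite has the most first-place votes.

Granite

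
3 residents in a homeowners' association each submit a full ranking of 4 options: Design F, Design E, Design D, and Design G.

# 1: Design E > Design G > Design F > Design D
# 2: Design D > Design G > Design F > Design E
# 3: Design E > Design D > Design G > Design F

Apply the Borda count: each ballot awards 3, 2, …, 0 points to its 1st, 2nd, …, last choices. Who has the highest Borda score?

Borda scores:
  Design F: 1 + 1 + 0 = 2
  Design E: 3 + 0 + 3 = 6
  Design D: 0 + 3 + 2 = 5
  Design G: 2 + 2 + 1 = 5
Design E has the highest total.

Design E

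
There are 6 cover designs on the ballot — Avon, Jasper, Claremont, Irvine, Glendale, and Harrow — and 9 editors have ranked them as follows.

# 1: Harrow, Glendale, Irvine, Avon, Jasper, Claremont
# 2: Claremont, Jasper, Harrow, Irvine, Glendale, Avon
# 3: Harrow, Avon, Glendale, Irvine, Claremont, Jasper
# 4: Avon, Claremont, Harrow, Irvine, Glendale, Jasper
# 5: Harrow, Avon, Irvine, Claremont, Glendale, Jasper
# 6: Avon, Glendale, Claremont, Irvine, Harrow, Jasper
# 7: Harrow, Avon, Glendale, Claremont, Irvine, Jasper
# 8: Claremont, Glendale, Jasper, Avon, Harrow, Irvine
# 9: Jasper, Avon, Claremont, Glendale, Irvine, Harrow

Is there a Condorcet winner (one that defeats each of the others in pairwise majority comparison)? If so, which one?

There is no Condorcet winner

Head-to-head results (9 voters total):
Avon vs Jasper: Avon wins 6–3.
Avon vs Claremont: Avon wins 7–2.
Avon vs Irvine: Avon wins 7–2.
Avon vs Glendale: Avon wins 6–3.
Avon vs Harrow: Harrow wins 5–4.
Jasper vs Claremont: Claremont wins 7–2.
Jasper vs Irvine: Irvine wins 6–3.
Jasper vs Glendale: Glendale wins 7–2.
Jasper vs Harrow: Harrow wins 6–3.
Claremont vs Irvine: Claremont wins 6–3.
Claremont vs Glendale: Claremont wins 5–4.
Claremont vs Harrow: Claremont wins 5–4.
Irvine vs Glendale: Glendale wins 6–3.
Irvine vs Harrow: Harrow wins 7–2.
Glendale vs Harrow: Harrow wins 6–3.
No candidate beats all others: Avon beats Claremont beats Harrow beats Avon, a majority cycle.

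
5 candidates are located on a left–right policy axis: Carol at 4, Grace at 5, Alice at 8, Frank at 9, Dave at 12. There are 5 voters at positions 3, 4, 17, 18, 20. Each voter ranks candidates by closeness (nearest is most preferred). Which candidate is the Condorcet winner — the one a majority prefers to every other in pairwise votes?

With single-peaked preferences on a line, the Condorcet winner is the candidate closest to the median voter.
The median voter (position 17) is closest to Dave at 12.
Check: Dave vs Frank — voters closer to Dave: 3 of 5.

Dave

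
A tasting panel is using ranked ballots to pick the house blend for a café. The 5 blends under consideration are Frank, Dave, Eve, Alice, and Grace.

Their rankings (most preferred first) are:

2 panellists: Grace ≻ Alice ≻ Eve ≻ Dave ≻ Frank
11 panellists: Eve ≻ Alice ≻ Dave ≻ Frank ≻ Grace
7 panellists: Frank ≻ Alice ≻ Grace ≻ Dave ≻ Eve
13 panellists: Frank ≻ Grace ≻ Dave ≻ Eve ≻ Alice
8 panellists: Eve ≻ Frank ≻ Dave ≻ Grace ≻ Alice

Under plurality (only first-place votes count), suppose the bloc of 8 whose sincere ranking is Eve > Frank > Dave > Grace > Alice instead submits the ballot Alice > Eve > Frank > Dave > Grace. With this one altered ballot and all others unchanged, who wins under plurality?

First-place totals with the altered ballot: Frank 20, Dave 0, Eve 11, Alice 8, Grace 2.
The winner is unchanged: still Frank.

Frank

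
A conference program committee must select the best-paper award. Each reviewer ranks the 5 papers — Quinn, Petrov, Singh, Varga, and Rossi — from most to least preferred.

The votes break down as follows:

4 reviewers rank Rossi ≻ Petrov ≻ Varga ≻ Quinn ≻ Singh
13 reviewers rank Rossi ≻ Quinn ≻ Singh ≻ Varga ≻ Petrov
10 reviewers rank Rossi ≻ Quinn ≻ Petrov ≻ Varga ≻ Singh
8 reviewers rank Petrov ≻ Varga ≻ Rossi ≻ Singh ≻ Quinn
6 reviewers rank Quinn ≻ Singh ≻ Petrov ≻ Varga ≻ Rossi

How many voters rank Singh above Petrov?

19

Ballots ranking Singh above Petrov: 13+6 = 19.
Ballots ranking Petrov above Singh: 4+10+8 = 22.
So 19 of 41 voters prefer Singh to Petrov.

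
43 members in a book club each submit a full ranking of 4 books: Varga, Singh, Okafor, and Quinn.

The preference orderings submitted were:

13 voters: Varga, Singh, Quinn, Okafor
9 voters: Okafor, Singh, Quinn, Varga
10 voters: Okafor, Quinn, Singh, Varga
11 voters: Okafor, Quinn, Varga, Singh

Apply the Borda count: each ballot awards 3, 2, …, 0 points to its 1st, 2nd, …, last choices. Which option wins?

Borda scores:
  Varga: 13·3 + 9·0 + 10·0 + 11·1 = 50
  Singh: 13·2 + 9·2 + 10·1 + 11·0 = 54
  Okafor: 13·0 + 9·3 + 10·3 + 11·3 = 90
  Quinn: 13·1 + 9·1 + 10·2 + 11·2 = 64
Okafor has the highest total.

Okafor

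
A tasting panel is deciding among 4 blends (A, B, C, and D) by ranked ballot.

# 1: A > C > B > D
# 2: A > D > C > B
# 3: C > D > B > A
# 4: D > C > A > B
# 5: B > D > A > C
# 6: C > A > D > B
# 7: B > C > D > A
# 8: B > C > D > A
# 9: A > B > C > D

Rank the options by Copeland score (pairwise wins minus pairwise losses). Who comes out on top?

Pairwise results:
  A vs B: A wins 5–4.
  A vs C: C wins 5–4.
  A vs D: D wins 5–4.
  B vs C: C wins 5–4.
  B vs D: B wins 5–4.
  C vs D: C wins 6–3.
Copeland scores (wins − losses):
  A: 1 − 2 = -1
  B: 1 − 2 = -1
  C: 3 − 0 = 3
  D: 1 − 2 = -1
C has the best Copeland score.

C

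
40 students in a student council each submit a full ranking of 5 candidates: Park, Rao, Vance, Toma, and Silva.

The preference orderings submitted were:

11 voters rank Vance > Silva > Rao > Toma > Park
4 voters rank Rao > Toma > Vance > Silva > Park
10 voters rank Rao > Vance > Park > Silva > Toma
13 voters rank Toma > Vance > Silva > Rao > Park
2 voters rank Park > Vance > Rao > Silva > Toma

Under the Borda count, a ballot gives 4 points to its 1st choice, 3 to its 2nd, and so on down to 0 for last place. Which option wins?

Borda scores:
  Park: 11·0 + 4·0 + 10·2 + 13·0 + 2·4 = 28
  Rao: 11·2 + 4·4 + 10·4 + 13·1 + 2·2 = 95
  Vance: 11·4 + 4·2 + 10·3 + 13·3 + 2·3 = 127
  Toma: 11·1 + 4·3 + 10·0 + 13·4 + 2·0 = 75
  Silva: 11·3 + 4·1 + 10·1 + 13·2 + 2·1 = 75
Vance has the highest total.

Vance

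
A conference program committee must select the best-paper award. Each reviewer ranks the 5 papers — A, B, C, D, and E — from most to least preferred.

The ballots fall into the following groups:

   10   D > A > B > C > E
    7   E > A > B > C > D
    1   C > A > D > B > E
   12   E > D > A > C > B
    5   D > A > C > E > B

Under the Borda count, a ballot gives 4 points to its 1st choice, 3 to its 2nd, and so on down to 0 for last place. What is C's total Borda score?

Borda scores:
  A: 10·3 + 7·3 + 3 + 12·2 + 5·3 = 93
  B: 10·2 + 7·2 + 1 + 12·0 + 5·0 = 35
  C: 10·1 + 7·1 + 4 + 12·1 + 5·2 = 43
  D: 10·4 + 7·0 + 2 + 12·3 + 5·4 = 98
  E: 10·0 + 7·4 + 0 + 12·4 + 5·1 = 81

43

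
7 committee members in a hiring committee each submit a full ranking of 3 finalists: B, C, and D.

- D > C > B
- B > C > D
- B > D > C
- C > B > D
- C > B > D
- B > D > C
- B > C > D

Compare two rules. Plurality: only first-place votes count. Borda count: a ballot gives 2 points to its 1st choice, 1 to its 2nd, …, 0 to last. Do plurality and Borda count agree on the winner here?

Plurality first-place counts: B 4, C 2, D 1 → B.
Borda totals: B 10, C 7, D 4 → B.
The two rules agree on B.

Yes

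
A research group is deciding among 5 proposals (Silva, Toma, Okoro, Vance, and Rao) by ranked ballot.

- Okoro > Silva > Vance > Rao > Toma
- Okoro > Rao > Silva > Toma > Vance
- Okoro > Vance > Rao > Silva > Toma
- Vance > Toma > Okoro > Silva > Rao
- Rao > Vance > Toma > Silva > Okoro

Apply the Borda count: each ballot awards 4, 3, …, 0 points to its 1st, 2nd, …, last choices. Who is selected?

Borda scores:
  Silva: 3 + 2 + 1 + 1 + 1 = 8
  Toma: 0 + 1 + 0 + 3 + 2 = 6
  Okoro: 4 + 4 + 4 + 2 + 0 = 14
  Vance: 2 + 0 + 3 + 4 + 3 = 12
  Rao: 1 + 3 + 2 + 0 + 4 = 10
Okoro has the highest total.

Okoro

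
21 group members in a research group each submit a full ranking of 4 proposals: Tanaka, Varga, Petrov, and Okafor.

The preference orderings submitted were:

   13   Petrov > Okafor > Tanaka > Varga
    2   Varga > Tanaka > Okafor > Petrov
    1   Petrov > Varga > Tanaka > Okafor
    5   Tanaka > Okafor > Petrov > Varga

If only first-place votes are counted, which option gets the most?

First-place vote totals:
  Tanaka: 5
  Varga: 2
  Petrov: 14
  Okafor: 0
Petrov has the most first-place votes.

Petrov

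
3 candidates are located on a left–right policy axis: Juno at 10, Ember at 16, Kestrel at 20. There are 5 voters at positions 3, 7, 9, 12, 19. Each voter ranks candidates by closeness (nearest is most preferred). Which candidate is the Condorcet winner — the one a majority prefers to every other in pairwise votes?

Juno

With single-peaked preferences on a line, the Condorcet winner is the candidate closest to the median voter.
The median voter (position 9) is closest to Juno at 10.
Check: Juno vs Ember — voters closer to Juno: 4 of 5.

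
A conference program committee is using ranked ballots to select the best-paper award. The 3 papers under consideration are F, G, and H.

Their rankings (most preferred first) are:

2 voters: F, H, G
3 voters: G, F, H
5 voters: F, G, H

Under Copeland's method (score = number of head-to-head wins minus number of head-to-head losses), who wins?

Pairwise results:
  F vs G: F wins 7–3.
  F vs H: F wins 10–0.
  G vs H: G wins 8–2.
Copeland scores (wins − losses):
  F: 2 − 0 = 2
  G: 1 − 1 = 0
  H: 0 − 2 = -2
F has the best Copeland score.

F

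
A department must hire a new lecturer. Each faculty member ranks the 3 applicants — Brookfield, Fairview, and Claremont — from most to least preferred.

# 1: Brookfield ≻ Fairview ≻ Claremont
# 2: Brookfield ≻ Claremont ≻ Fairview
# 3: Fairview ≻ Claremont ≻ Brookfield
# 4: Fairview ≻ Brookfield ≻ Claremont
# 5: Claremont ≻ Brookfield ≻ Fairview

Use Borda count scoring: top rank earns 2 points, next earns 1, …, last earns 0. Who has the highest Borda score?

Brookfield

Borda scores:
  Brookfield: 2 + 2 + 0 + 1 + 1 = 6
  Fairview: 1 + 0 + 2 + 2 + 0 = 5
  Claremont: 0 + 1 + 1 + 0 + 2 = 4
Brookfield has the highest total.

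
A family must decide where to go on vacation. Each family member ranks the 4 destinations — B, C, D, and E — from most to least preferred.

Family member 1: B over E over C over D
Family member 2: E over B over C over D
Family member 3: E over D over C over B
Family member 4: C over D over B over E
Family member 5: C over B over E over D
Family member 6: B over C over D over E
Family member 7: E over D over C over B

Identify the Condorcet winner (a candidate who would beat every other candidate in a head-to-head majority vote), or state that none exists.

There is no Condorcet winner

Head-to-head results (7 voters total):
B vs C: C wins 4–3.
B vs D: B wins 4–3.
B vs E: B wins 4–3.
C vs D: C wins 5–2.
C vs E: E wins 4–3.
D vs E: E wins 5–2.
No candidate beats all others: B beats E beats C beats B, a majority cycle.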